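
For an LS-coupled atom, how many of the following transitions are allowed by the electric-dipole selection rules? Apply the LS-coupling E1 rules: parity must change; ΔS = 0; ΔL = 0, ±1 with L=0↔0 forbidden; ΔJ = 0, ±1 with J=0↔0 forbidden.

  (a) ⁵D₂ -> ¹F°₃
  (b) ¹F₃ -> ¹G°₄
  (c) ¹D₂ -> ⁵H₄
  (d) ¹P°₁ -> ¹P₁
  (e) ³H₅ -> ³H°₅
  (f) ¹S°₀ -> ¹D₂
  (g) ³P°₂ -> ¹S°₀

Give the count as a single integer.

(a) forbidden (ΔS fails)
(b) allowed
(c) forbidden (parity, ΔS, ΔL, ΔJ fail)
(d) allowed
(e) allowed
(f) forbidden (ΔL, ΔJ fail)
(g) forbidden (parity, ΔS, ΔJ fail)
Total allowed: 3 of 7.

3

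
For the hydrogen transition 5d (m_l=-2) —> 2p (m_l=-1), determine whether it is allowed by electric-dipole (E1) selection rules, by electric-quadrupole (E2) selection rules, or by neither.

E1

Δl = 1 − 2 = -1; l_i + l_f = 3.
Δm_l = +1.
E1 (Δl = ±1, |Δm_l| ≤ 1): satisfied.
E2 (Δl = 0,±2, l_i+l_f ≥ 2, |Δm_l| ≤ 2): not satisfied.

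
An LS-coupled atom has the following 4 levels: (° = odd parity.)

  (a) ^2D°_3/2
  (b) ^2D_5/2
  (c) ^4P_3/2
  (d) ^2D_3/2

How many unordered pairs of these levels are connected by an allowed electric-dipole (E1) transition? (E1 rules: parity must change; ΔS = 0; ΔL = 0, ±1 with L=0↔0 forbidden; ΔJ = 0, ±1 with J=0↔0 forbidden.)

2

(a)–(b): allowed.
(a)–(c): forbidden (ΔS).
(a)–(d): allowed.
(b)–(c): forbidden (parity, ΔS).
(b)–(d): forbidden (parity).
(c)–(d): forbidden (parity, ΔS).
Allowed pairs: 2 of 6.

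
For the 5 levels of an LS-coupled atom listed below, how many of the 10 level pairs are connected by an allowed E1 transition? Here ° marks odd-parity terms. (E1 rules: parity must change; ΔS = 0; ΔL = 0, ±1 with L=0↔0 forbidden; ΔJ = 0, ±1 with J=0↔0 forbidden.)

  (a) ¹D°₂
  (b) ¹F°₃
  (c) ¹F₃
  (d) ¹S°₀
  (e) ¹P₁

(a)–(b): forbidden (parity).
(a)–(c): allowed.
(a)–(d): forbidden (parity, ΔL, ΔJ).
(a)–(e): allowed.
(b)–(c): allowed.
(b)–(d): forbidden (parity, ΔL, ΔJ).
(b)–(e): forbidden (ΔL, ΔJ).
(c)–(d): forbidden (ΔL, ΔJ).
(c)–(e): forbidden (parity, ΔL, ΔJ).
(d)–(e): allowed.
Allowed pairs: 4 of 10.

4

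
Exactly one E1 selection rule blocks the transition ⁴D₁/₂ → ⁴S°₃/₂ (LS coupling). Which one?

Initial level: S=3/2, L=2, J=1/2, parity even. Final level: S=3/2, L=0, J=3/2, parity odd.
ΔL = 0, ±1 (not L=0↔0): L: 2 → 0, ΔL = -2 — ✗.
Parity must change: even → odd — ✓.
ΔJ = 0, ±1 (not J=0↔0): J: 1/2 → 3/2, ΔJ = +1 — ✓.
ΔS = 0: S: 3/2 → 3/2 — ✓.

the ΔL = 0, ±1 rule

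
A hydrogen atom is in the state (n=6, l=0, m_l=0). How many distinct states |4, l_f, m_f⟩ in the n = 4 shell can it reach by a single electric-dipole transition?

E1 requires Δl = ±1, so l_f ∈ {-1, 1}; with 0 ≤ l_f ≤ n_f−1 = 3, the allowed l_f values are {1}.
For l_f = 1: m_f ∈ {m_i−1, m_i, m_i+1} ∩ [−1, 1] = {-1, 0, 1} → 3 states.
Total: 3.

3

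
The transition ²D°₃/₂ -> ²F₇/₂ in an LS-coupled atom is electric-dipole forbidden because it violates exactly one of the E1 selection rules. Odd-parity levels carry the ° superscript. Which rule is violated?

Initial level: S=1/2, L=2, J=3/2, parity odd. Final level: S=1/2, L=3, J=7/2, parity even.
ΔJ = 0, ±1 (not J=0↔0): J: 3/2 → 7/2, ΔJ = +2 — fails.
ΔS = 0: S: 1/2 → 1/2 — passes.
Parity must change: odd → even — passes.
ΔL = 0, ±1 (not L=0↔0): L: 2 → 3, ΔL = +1 — passes.

the ΔJ = 0, ±1 rule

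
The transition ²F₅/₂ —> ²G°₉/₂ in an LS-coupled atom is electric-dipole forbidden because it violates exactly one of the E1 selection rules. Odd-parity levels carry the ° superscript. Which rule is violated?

the ΔJ = 0, ±1 rule

Reading off the term symbols: S 1/2→1/2, L 3→4, J 5/2→9/2, parity even→odd.
Parity must change: even → odd — satisfied.
ΔS = 0: S: 1/2 → 1/2 — satisfied.
ΔL = 0, ±1 (not L=0↔0): L: 3 → 4, ΔL = +1 — satisfied.
ΔJ = 0, ±1 (not J=0↔0): J: 5/2 → 9/2, ΔJ = +2 — violated.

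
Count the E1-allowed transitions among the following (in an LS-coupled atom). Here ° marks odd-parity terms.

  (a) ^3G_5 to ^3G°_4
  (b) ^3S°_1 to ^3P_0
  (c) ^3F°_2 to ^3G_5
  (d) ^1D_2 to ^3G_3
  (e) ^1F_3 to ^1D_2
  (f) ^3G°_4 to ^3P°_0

2

(a) allowed
(b) allowed
(c) forbidden (ΔJ fails)
(d) forbidden (parity, ΔS, ΔL fail)
(e) forbidden (parity fails)
(f) forbidden (parity, ΔL, ΔJ fail)
Total allowed: 2 of 6.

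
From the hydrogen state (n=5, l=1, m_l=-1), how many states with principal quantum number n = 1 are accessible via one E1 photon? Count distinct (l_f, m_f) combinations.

E1 requires Δl = ±1, so l_f ∈ {0, 2}; with 0 ≤ l_f ≤ n_f−1 = 0, the allowed l_f values are {0}.
For l_f = 0: m_f ∈ {m_i−1, m_i, m_i+1} ∩ [−0, 0] = {0} → 1 state.
Total: 1.

1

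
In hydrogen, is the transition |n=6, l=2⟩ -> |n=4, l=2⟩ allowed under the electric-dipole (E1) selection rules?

forbidden

Δl = 2 − 2 = +0; the E1 rule Δl = ±1 is fails.
The transition is electric-dipole forbidden.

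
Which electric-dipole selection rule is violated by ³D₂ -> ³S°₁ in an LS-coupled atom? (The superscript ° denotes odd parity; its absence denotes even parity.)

the ΔL = 0, ±1 rule

Parity must change: even → odd — ✓.
ΔS = 0: S: 1 → 1 — ✓.
ΔL = 0, ±1 (not L=0↔0): L: 2 → 0, ΔL = -2 — ✗.
ΔJ = 0, ±1 (not J=0↔0): J: 2 → 1, ΔJ = -1 — ✓.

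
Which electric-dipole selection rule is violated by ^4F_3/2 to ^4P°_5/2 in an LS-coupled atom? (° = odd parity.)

Reading off the term symbols: S 3/2→3/2, L 3→1, J 3/2→5/2, parity even→odd.
Parity must change: even → odd — passes.
ΔS = 0: S: 3/2 → 3/2 — passes.
ΔL = 0, ±1 (not L=0↔0): L: 3 → 1, ΔL = -2 — fails.
ΔJ = 0, ±1 (not J=0↔0): J: 3/2 → 5/2, ΔJ = +1 — passes.

the ΔL = 0, ±1 rule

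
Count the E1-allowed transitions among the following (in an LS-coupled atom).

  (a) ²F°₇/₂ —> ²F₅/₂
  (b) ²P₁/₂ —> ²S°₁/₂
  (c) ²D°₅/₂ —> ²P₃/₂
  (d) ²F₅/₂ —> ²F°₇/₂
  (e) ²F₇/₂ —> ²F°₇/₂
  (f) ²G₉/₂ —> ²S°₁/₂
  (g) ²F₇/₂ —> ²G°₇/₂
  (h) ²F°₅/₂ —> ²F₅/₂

(a) allowed
(b) allowed
(c) allowed
(d) allowed
(e) allowed
(f) forbidden (ΔL, ΔJ fail)
(g) allowed
(h) allowed
Total allowed: 7 of 8.

7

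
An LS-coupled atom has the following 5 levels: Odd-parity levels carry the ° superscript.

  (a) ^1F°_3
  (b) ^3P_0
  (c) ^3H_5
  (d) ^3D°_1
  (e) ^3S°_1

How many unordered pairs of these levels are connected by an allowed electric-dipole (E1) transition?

(a)–(b): forbidden (ΔS, ΔL, ΔJ).
(a)–(c): forbidden (ΔS, ΔL, ΔJ).
(a)–(d): forbidden (parity, ΔS, ΔJ).
(a)–(e): forbidden (parity, ΔS, ΔL, ΔJ).
(b)–(c): forbidden (parity, ΔL, ΔJ).
(b)–(d): allowed.
(b)–(e): allowed.
(c)–(d): forbidden (ΔL, ΔJ).
(c)–(e): forbidden (ΔL, ΔJ).
(d)–(e): forbidden (parity, ΔL).
Allowed pairs: 2 of 10.

2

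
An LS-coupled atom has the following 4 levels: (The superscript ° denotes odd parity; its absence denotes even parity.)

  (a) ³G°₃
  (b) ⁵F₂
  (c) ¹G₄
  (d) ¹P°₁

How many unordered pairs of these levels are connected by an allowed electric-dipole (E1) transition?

0

(a)–(b): forbidden (ΔS).
(a)–(c): forbidden (ΔS).
(a)–(d): forbidden (parity, ΔS, ΔL, ΔJ).
(b)–(c): forbidden (parity, ΔS, ΔJ).
(b)–(d): forbidden (ΔS, ΔL).
(c)–(d): forbidden (ΔL, ΔJ).
Allowed pairs: 0 of 6.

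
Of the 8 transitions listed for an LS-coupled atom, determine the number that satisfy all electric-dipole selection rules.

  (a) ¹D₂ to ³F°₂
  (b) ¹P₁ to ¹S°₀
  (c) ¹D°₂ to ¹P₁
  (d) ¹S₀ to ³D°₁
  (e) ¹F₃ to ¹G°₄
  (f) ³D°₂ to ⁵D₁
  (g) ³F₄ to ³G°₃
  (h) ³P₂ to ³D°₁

5

(a) forbidden (ΔS fails)
(b) allowed
(c) allowed
(d) forbidden (ΔS, ΔL fail)
(e) allowed
(f) forbidden (ΔS fails)
(g) allowed
(h) allowed
Total allowed: 5 of 8.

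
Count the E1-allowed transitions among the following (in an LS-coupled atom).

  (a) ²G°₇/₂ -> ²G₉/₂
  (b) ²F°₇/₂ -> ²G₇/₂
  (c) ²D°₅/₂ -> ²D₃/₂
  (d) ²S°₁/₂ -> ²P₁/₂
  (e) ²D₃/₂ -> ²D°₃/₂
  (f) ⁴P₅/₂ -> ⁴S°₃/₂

(a) allowed
(b) allowed
(c) allowed
(d) allowed
(e) allowed
(f) allowed
Total allowed: 6 of 6.

6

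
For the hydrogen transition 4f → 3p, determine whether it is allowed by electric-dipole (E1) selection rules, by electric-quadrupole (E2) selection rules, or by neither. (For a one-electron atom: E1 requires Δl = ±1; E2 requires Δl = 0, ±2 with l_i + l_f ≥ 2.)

E2

Δl = 1 − 3 = -2; l_i + l_f = 4.
E1 (Δl = ±1): not satisfied.
E2 (Δl = 0,±2, l_i+l_f ≥ 2): satisfied.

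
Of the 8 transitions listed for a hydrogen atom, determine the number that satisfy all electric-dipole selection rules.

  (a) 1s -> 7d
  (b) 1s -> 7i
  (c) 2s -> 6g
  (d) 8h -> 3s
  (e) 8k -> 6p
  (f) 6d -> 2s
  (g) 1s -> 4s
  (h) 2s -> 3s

(a) forbidden — Δl = +2 (E1 requires Δl = ±1)
(b) forbidden — Δl = +6 (E1 requires Δl = ±1)
(c) forbidden — Δl = +4 (E1 requires Δl = ±1)
(d) forbidden — Δl = -5 (E1 requires Δl = ±1)
(e) forbidden — Δl = -6 (E1 requires Δl = ±1)
(f) forbidden — Δl = -2 (E1 requires Δl = ±1)
(g) forbidden — Δl = +0 (E1 requires Δl = ±1)
(h) forbidden — Δl = +0 (E1 requires Δl = ±1)
Total allowed: 0 of 8.

0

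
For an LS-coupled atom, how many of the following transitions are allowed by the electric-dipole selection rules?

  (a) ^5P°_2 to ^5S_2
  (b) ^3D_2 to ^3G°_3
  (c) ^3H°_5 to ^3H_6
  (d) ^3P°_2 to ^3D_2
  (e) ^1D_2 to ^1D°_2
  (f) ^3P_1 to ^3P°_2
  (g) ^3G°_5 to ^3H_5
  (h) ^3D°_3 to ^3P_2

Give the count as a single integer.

7

(a) allowed
(b) forbidden (ΔL fails)
(c) allowed
(d) allowed
(e) allowed
(f) allowed
(g) allowed
(h) allowed
Total allowed: 7 of 8.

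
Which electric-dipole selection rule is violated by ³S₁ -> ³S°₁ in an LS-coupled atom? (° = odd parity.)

the L=0 ↔ L=0 exclusion

Reading off the term symbols: S 1→1, L 0→0, J 1→1, parity even→odd.
ΔL = 0, ±1 (not L=0↔0): L: 0 → 0, ΔL = +0 — fails.
Parity must change: even → odd — ok.
ΔS = 0: S: 1 → 1 — ok.
ΔJ = 0, ±1 (not J=0↔0): J: 1 → 1, ΔJ = +0 — ok.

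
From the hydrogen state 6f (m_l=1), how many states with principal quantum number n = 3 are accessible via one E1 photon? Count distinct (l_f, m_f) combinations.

E1 requires Δl = ±1, so l_f ∈ {2, 4}; with 0 ≤ l_f ≤ n_f−1 = 2, the allowed l_f values are {2}.
For l_f = 2: m_f ∈ {m_i−1, m_i, m_i+1} ∩ [−2, 2] = {0, 1, 2} → 3 states.
Total: 3.

3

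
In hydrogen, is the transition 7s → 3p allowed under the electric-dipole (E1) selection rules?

allowed

l: 0 → 1 (Δl = +1). Δl = ±1 satisfied.
All E1 selection rules are satisfied.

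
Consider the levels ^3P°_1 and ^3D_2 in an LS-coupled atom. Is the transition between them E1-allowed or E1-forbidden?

Reading off the term symbols: S 1→1, L 1→2, J 1→2, parity odd→even.
ΔL = 0, ±1 (not L=0↔0): L: 1 → 2, ΔL = +1 — ok.
ΔJ = 0, ±1 (not J=0↔0): J: 1 → 2, ΔJ = +1 — ok.
ΔS = 0: S: 1 → 1 — ok.
Parity must change: odd → even — ok.
All four E1 rules are satisfied.

allowed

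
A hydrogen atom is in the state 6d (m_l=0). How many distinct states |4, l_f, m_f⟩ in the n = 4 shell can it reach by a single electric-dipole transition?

6

E1 requires Δl = ±1, so l_f ∈ {1, 3}; with 0 ≤ l_f ≤ n_f−1 = 3, the allowed l_f values are {1, 3}.
For l_f = 1: m_f ∈ {m_i−1, m_i, m_i+1} ∩ [−1, 1] = {-1, 0, 1} → 3 states.
For l_f = 3: m_f ∈ {m_i−1, m_i, m_i+1} ∩ [−3, 3] = {-1, 0, 1} → 3 states.
Total: 6.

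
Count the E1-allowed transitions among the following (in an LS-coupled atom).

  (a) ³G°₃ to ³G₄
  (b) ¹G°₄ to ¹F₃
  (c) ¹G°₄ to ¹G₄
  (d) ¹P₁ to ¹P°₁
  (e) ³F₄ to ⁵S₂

4

(a) allowed
(b) allowed
(c) allowed
(d) allowed
(e) forbidden (parity, ΔS, ΔL, ΔJ fail)
Total allowed: 4 of 5.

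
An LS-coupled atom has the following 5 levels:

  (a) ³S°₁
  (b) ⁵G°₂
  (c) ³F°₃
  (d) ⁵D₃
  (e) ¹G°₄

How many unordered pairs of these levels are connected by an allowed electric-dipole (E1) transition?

(a)–(b): forbidden (parity, ΔS, ΔL).
(a)–(c): forbidden (parity, ΔL, ΔJ).
(a)–(d): forbidden (ΔS, ΔL, ΔJ).
(a)–(e): forbidden (parity, ΔS, ΔL, ΔJ).
(b)–(c): forbidden (parity, ΔS).
(b)–(d): forbidden (ΔL).
(b)–(e): forbidden (parity, ΔS, ΔJ).
(c)–(d): forbidden (ΔS).
(c)–(e): forbidden (parity, ΔS).
(d)–(e): forbidden (ΔS, ΔL).
Allowed pairs: 0 of 10.

0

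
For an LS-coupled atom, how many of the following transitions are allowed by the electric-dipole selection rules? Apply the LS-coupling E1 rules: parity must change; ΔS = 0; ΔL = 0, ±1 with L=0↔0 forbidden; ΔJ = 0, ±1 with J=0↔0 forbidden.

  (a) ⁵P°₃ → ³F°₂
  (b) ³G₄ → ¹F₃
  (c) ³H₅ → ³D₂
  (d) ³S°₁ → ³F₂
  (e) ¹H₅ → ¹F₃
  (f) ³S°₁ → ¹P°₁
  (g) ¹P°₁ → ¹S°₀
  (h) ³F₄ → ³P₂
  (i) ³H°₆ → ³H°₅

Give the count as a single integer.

(a) forbidden (parity, ΔS, ΔL fail)
(b) forbidden (parity, ΔS fail)
(c) forbidden (parity, ΔL, ΔJ fail)
(d) forbidden (ΔL fails)
(e) forbidden (parity, ΔL, ΔJ fail)
(f) forbidden (parity, ΔS fail)
(g) forbidden (parity fails)
(h) forbidden (parity, ΔL, ΔJ fail)
(i) forbidden (parity fails)
Total allowed: 0 of 9.

0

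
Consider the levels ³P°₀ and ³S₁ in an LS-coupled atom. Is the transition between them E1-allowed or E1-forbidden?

allowed

Reading off the term symbols: S 1→1, L 1→0, J 0→1, parity odd→even.
Parity must change: odd → even — passes.
ΔS = 0: S: 1 → 1 — passes.
ΔL = 0, ±1 (not L=0↔0): L: 1 → 0, ΔL = -1 — passes.
ΔJ = 0, ±1 (not J=0↔0): J: 0 → 1, ΔJ = +1 — passes.
All four E1 rules are satisfied.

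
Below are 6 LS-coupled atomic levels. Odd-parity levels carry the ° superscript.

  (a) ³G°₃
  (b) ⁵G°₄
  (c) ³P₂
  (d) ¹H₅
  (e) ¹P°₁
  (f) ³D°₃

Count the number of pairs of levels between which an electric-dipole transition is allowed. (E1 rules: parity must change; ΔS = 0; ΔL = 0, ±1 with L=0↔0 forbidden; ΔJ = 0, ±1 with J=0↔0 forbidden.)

1

(a)–(b): forbidden (parity, ΔS).
(a)–(c): forbidden (ΔL).
(a)–(d): forbidden (ΔS, ΔJ).
(a)–(e): forbidden (parity, ΔS, ΔL, ΔJ).
(a)–(f): forbidden (parity, ΔL).
(b)–(c): forbidden (ΔS, ΔL, ΔJ).
(b)–(d): forbidden (ΔS).
(b)–(e): forbidden (parity, ΔS, ΔL, ΔJ).
(b)–(f): forbidden (parity, ΔS, ΔL).
(c)–(d): forbidden (parity, ΔS, ΔL, ΔJ).
(c)–(e): forbidden (ΔS).
(c)–(f): allowed.
(d)–(e): forbidden (ΔL, ΔJ).
(d)–(f): forbidden (ΔS, ΔL, ΔJ).
(e)–(f): forbidden (parity, ΔS, ΔJ).
Allowed pairs: 1 of 15.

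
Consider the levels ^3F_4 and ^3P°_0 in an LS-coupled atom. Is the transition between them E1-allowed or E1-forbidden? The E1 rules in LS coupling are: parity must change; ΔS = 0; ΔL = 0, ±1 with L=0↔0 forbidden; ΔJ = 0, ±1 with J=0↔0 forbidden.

forbidden

Parity must change: even → odd — satisfied.
ΔS = 0: S: 1 → 1 — satisfied.
ΔL = 0, ±1 (not L=0↔0): L: 3 → 1, ΔL = -2 — violated.
ΔJ = 0, ±1 (not J=0↔0): J: 4 → 0, ΔJ = -4 — violated.
Rule(s) violated: ΔL, ΔJ.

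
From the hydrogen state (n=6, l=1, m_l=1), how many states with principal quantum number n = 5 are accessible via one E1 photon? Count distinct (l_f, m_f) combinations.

4

E1 requires Δl = ±1, so l_f ∈ {0, 2}; with 0 ≤ l_f ≤ n_f−1 = 4, the allowed l_f values are {0, 2}.
For l_f = 0: m_f ∈ {m_i−1, m_i, m_i+1} ∩ [−0, 0] = {0} → 1 state.
For l_f = 2: m_f ∈ {m_i−1, m_i, m_i+1} ∩ [−2, 2] = {0, 1, 2} → 3 states.
Total: 4.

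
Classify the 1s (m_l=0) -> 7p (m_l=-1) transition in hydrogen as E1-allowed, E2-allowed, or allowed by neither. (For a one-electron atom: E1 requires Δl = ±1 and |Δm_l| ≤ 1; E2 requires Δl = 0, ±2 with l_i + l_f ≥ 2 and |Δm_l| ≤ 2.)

E1

Δl = 1 − 0 = +1; l_i + l_f = 1.
Δm_l = -1.
E1 (Δl = ±1, |Δm_l| ≤ 1): satisfied.
E2 (Δl = 0,±2, l_i+l_f ≥ 2, |Δm_l| ≤ 2): not satisfied.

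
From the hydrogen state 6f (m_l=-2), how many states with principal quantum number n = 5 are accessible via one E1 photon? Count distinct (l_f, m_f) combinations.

5

E1 requires Δl = ±1, so l_f ∈ {2, 4}; with 0 ≤ l_f ≤ n_f−1 = 4, the allowed l_f values are {2, 4}.
For l_f = 2: m_f ∈ {m_i−1, m_i, m_i+1} ∩ [−2, 2] = {-2, -1} → 2 states.
For l_f = 4: m_f ∈ {m_i−1, m_i, m_i+1} ∩ [−4, 4] = {-3, -2, -1} → 3 states.
Total: 5.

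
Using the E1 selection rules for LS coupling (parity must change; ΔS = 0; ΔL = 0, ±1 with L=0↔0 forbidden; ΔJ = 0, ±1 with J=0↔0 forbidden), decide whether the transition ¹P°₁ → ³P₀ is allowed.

ΔS = 0: S: 0 → 1 — ✗.
ΔJ = 0, ±1 (not J=0↔0): J: 1 → 0, ΔJ = -1 — ✓.
Parity must change: odd → even — ✓.
ΔL = 0, ±1 (not L=0↔0): L: 1 → 1, ΔL = +0 — ✓.
Rule(s) violated: ΔS.

forbidden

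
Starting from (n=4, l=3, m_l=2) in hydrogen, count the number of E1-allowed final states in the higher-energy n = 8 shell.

5

E1 requires Δl = ±1, so l_f ∈ {2, 4}; with 0 ≤ l_f ≤ n_f−1 = 7, the allowed l_f values are {2, 4}.
For l_f = 2: m_f ∈ {m_i−1, m_i, m_i+1} ∩ [−2, 2] = {1, 2} → 2 states.
For l_f = 4: m_f ∈ {m_i−1, m_i, m_i+1} ∩ [−4, 4] = {1, 2, 3} → 3 states.
Total: 5.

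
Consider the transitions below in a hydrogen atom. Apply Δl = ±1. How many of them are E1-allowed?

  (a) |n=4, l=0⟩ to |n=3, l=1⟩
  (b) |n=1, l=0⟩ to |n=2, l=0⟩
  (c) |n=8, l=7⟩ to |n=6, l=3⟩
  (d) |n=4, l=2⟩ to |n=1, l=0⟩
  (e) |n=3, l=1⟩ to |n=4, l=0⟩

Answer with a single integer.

2

(a) allowed
(b) forbidden — Δl = +0 (E1 requires Δl = ±1)
(c) forbidden — Δl = -4 (E1 requires Δl = ±1)
(d) forbidden — Δl = -2 (E1 requires Δl = ±1)
(e) allowed
Total allowed: 2 of 5.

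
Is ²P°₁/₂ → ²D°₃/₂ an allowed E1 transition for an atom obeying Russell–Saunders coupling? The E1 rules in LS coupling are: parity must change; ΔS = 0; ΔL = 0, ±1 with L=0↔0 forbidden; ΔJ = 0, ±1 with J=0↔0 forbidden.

forbidden

Reading off the term symbols: S 1/2→1/2, L 1→2, J 1/2→3/2, parity odd→odd.
Parity must change: odd → odd — fails.
ΔS = 0: S: 1/2 → 1/2 — passes.
ΔL = 0, ±1 (not L=0↔0): L: 1 → 2, ΔL = +1 — passes.
ΔJ = 0, ±1 (not J=0↔0): J: 1/2 → 3/2, ΔJ = +1 — passes.
Rule(s) violated: parity.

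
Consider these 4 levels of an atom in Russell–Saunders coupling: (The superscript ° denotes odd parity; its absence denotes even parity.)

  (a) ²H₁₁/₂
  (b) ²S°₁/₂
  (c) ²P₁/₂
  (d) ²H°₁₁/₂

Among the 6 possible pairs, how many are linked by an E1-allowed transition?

2

(a)–(b): forbidden (ΔL, ΔJ).
(a)–(c): forbidden (parity, ΔL, ΔJ).
(a)–(d): allowed.
(b)–(c): allowed.
(b)–(d): forbidden (parity, ΔL, ΔJ).
(c)–(d): forbidden (ΔL, ΔJ).
Allowed pairs: 2 of 6.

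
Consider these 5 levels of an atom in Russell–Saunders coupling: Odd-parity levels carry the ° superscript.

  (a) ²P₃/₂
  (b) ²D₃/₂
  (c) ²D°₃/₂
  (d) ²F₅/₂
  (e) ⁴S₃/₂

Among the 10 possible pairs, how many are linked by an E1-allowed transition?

3

(a)–(b): forbidden (parity).
(a)–(c): allowed.
(a)–(d): forbidden (parity, ΔL).
(a)–(e): forbidden (parity, ΔS).
(b)–(c): allowed.
(b)–(d): forbidden (parity).
(b)–(e): forbidden (parity, ΔS, ΔL).
(c)–(d): allowed.
(c)–(e): forbidden (ΔS, ΔL).
(d)–(e): forbidden (parity, ΔS, ΔL).
Allowed pairs: 3 of 10.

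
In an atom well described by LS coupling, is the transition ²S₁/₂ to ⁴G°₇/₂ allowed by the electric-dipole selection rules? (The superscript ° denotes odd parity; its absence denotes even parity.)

Initial level: S=1/2, L=0, J=1/2, parity even. Final level: S=3/2, L=4, J=7/2, parity odd.
Parity must change: even → odd — passes.
ΔS = 0: S: 1/2 → 3/2 — fails.
ΔL = 0, ±1 (not L=0↔0): L: 0 → 4, ΔL = +4 — fails.
ΔJ = 0, ±1 (not J=0↔0): J: 1/2 → 7/2, ΔJ = +3 — fails.
Rule(s) violated: ΔS, ΔL, ΔJ.

forbidden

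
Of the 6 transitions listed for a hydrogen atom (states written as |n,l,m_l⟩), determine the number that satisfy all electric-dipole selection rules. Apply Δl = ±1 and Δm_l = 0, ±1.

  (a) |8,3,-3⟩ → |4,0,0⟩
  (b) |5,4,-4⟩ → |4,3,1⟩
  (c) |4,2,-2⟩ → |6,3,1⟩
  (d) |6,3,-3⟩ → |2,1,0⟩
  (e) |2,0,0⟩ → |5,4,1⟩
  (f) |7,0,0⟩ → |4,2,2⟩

(a) forbidden — Δl = -3 (E1 requires Δl = ±1); Δm_l = +3 (E1 requires Δm_l = 0, ±1)
(b) forbidden — Δm_l = +5 (E1 requires Δm_l = 0, ±1)
(c) forbidden — Δm_l = +3 (E1 requires Δm_l = 0, ±1)
(d) forbidden — Δl = -2 (E1 requires Δl = ±1); Δm_l = +3 (E1 requires Δm_l = 0, ±1)
(e) forbidden — Δl = +4 (E1 requires Δl = ±1)
(f) forbidden — Δl = +2 (E1 requires Δl = ±1); Δm_l = +2 (E1 requires Δm_l = 0, ±1)
Total allowed: 0 of 6.

0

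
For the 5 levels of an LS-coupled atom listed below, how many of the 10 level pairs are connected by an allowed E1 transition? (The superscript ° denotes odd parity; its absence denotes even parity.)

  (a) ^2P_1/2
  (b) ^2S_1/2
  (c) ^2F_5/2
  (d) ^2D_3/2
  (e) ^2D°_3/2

(a)–(b): forbidden (parity).
(a)–(c): forbidden (parity, ΔL, ΔJ).
(a)–(d): forbidden (parity).
(a)–(e): allowed.
(b)–(c): forbidden (parity, ΔL, ΔJ).
(b)–(d): forbidden (parity, ΔL).
(b)–(e): forbidden (ΔL).
(c)–(d): forbidden (parity).
(c)–(e): allowed.
(d)–(e): allowed.
Allowed pairs: 3 of 10.

3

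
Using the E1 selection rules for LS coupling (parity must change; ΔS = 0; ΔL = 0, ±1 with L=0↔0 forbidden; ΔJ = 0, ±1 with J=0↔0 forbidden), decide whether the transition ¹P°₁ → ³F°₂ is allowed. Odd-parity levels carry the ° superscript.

forbidden

Initial level: S=0, L=1, J=1, parity odd. Final level: S=1, L=3, J=2, parity odd.
Parity must change: odd → odd — ✗.
ΔL = 0, ±1 (not L=0↔0): L: 1 → 3, ΔL = +2 — ✗.
ΔJ = 0, ±1 (not J=0↔0): J: 1 → 2, ΔJ = +1 — ✓.
ΔS = 0: S: 0 → 1 — ✗.
Rule(s) violated: parity, ΔS, ΔL.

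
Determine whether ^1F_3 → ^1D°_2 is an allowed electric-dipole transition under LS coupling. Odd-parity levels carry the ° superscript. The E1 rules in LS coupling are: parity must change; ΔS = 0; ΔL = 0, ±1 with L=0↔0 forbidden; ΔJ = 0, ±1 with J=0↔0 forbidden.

Parity must change: even → odd — satisfied.
ΔS = 0: S: 0 → 0 — satisfied.
ΔL = 0, ±1 (not L=0↔0): L: 3 → 2, ΔL = -1 — satisfied.
ΔJ = 0, ±1 (not J=0↔0): J: 3 → 2, ΔJ = -1 — satisfied.
All four E1 rules are satisfied.

allowed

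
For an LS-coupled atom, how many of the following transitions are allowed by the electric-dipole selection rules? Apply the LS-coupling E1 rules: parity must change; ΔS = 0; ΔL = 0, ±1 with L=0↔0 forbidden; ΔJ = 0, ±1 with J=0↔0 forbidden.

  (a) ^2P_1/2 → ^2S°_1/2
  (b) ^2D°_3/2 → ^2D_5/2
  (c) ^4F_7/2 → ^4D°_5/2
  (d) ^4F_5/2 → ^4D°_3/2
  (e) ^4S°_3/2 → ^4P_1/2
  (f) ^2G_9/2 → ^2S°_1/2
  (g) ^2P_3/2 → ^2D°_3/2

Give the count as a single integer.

6

(a) allowed
(b) allowed
(c) allowed
(d) allowed
(e) allowed
(f) forbidden (ΔL, ΔJ fail)
(g) allowed
Total allowed: 6 of 7.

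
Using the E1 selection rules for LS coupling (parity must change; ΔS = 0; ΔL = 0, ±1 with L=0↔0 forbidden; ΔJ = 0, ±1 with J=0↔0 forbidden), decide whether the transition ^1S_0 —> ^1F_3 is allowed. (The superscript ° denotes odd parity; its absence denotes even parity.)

forbidden

ΔS = 0: S: 0 → 0 — ✓.
ΔJ = 0, ±1 (not J=0↔0): J: 0 → 3, ΔJ = +3 — ✗.
ΔL = 0, ±1 (not L=0↔0): L: 0 → 3, ΔL = +3 — ✗.
Parity must change: even → even — ✗.
Rule(s) violated: parity, ΔL, ΔJ.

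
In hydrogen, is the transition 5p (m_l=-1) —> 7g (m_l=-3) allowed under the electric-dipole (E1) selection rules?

Δl = 4 − 1 = +3; the E1 rule Δl = ±1 is ✗.
m_l: -1 → -3 (Δm_l = -2). |Δm_l| ≤ 1 ✗.
The transition is electric-dipole forbidden.

forbidden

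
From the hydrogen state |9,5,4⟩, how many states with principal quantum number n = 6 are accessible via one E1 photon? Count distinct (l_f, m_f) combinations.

2

E1 requires Δl = ±1, so l_f ∈ {4, 6}; with 0 ≤ l_f ≤ n_f−1 = 5, the allowed l_f values are {4}.
For l_f = 4: m_f ∈ {m_i−1, m_i, m_i+1} ∩ [−4, 4] = {3, 4} → 2 states.
Total: 2.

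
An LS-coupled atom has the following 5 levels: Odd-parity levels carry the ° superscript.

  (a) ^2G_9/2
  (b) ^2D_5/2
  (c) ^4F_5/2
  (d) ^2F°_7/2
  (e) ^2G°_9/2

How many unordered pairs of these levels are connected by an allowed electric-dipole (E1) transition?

3

(a)–(b): forbidden (parity, ΔL, ΔJ).
(a)–(c): forbidden (parity, ΔS, ΔJ).
(a)–(d): allowed.
(a)–(e): allowed.
(b)–(c): forbidden (parity, ΔS).
(b)–(d): allowed.
(b)–(e): forbidden (ΔL, ΔJ).
(c)–(d): forbidden (ΔS).
(c)–(e): forbidden (ΔS, ΔJ).
(d)–(e): forbidden (parity).
Allowed pairs: 3 of 10.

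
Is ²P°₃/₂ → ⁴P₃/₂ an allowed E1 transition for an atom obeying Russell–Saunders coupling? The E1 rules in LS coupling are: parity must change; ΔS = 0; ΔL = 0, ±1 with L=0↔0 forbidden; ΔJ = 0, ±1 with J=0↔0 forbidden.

Parity must change: odd → even — ✓.
ΔS = 0: S: 1/2 → 3/2 — ✗.
ΔL = 0, ±1 (not L=0↔0): L: 1 → 1, ΔL = +0 — ✓.
ΔJ = 0, ±1 (not J=0↔0): J: 3/2 → 3/2, ΔJ = +0 — ✓.
Rule(s) violated: ΔS.

forbidden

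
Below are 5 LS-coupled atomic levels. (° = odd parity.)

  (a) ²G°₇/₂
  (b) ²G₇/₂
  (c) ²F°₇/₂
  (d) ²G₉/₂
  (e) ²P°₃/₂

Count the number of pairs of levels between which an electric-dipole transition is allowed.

(a)–(b): allowed.
(a)–(c): forbidden (parity).
(a)–(d): allowed.
(a)–(e): forbidden (parity, ΔL, ΔJ).
(b)–(c): allowed.
(b)–(d): forbidden (parity).
(b)–(e): forbidden (ΔL, ΔJ).
(c)–(d): allowed.
(c)–(e): forbidden (parity, ΔL, ΔJ).
(d)–(e): forbidden (ΔL, ΔJ).
Allowed pairs: 4 of 10.

4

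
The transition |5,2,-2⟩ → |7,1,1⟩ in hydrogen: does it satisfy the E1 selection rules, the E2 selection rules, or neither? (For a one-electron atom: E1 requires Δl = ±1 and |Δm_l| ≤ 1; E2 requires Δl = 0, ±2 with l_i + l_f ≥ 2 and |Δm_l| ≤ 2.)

Δl = 1 − 2 = -1; l_i + l_f = 3.
Δm_l = +3.
E1 (Δl = ±1, |Δm_l| ≤ 1): not satisfied.
E2 (Δl = 0,±2, l_i+l_f ≥ 2, |Δm_l| ≤ 2): not satisfied.

neither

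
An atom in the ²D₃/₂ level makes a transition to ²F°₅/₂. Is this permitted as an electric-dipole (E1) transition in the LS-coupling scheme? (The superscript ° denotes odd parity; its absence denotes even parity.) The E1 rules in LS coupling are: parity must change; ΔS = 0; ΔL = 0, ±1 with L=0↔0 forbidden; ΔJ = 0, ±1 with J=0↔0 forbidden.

Initial level: S=1/2, L=2, J=3/2, parity even. Final level: S=1/2, L=3, J=5/2, parity odd.
Parity must change: even → odd — passes.
ΔS = 0: S: 1/2 → 1/2 — passes.
ΔL = 0, ±1 (not L=0↔0): L: 2 → 3, ΔL = +1 — passes.
ΔJ = 0, ±1 (not J=0↔0): J: 3/2 → 5/2, ΔJ = +1 — passes.
All four E1 rules are satisfied.

allowed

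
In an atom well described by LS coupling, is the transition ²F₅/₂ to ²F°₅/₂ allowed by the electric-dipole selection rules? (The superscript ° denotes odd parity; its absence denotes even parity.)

Parity must change: even → odd — ok.
ΔS = 0: S: 1/2 → 1/2 — ok.
ΔJ = 0, ±1 (not J=0↔0): J: 5/2 → 5/2, ΔJ = +0 — ok.
ΔL = 0, ±1 (not L=0↔0): L: 3 → 3, ΔL = +0 — ok.
All four E1 rules are satisfied.

allowed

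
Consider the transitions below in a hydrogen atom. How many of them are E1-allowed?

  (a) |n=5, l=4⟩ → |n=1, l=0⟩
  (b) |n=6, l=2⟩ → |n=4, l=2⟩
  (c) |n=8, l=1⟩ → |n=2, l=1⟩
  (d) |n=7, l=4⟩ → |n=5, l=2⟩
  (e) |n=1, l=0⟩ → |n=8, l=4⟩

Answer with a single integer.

0

(a) forbidden — Δl = -4 (E1 requires Δl = ±1)
(b) forbidden — Δl = +0 (E1 requires Δl = ±1)
(c) forbidden — Δl = +0 (E1 requires Δl = ±1)
(d) forbidden — Δl = -2 (E1 requires Δl = ±1)
(e) forbidden — Δl = +4 (E1 requires Δl = ±1)
Total allowed: 0 of 5.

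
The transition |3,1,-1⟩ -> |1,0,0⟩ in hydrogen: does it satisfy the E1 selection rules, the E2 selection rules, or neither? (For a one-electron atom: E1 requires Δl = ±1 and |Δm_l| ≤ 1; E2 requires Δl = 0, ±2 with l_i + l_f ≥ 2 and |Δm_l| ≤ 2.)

Δl = 0 − 1 = -1; l_i + l_f = 1.
Δm_l = +1.
E1 (Δl = ±1, |Δm_l| ≤ 1): satisfied.
E2 (Δl = 0,±2, l_i+l_f ≥ 2, |Δm_l| ≤ 2): not satisfied.

E1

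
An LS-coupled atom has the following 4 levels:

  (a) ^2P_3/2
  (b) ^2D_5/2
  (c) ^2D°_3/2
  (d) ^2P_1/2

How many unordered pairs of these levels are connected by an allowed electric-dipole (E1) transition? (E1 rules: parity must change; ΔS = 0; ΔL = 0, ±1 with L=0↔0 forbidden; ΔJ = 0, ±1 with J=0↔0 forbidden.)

3

(a)–(b): forbidden (parity).
(a)–(c): allowed.
(a)–(d): forbidden (parity).
(b)–(c): allowed.
(b)–(d): forbidden (parity, ΔJ).
(c)–(d): allowed.
Allowed pairs: 3 of 6.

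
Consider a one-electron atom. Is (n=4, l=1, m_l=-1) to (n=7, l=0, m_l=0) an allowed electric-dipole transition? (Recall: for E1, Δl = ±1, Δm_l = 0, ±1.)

allowed

Initial l = 1, final l = 0, so Δl = -1. E1 requires Δl = ±1: satisfied.
m_l: -1 → 0 (Δm_l = +1). |Δm_l| ≤ 1 satisfied.
All E1 selection rules are satisfied.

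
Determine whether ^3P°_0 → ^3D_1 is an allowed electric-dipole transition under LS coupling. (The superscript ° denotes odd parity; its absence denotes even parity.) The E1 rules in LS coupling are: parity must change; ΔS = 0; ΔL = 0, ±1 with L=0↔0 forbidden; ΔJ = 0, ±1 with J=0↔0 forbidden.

allowed

ΔJ = 0, ±1 (not J=0↔0): J: 0 → 1, ΔJ = +1 — satisfied.
Parity must change: odd → even — satisfied.
ΔS = 0: S: 1 → 1 — satisfied.
ΔL = 0, ±1 (not L=0↔0): L: 1 → 2, ΔL = +1 — satisfied.
All four E1 rules are satisfied.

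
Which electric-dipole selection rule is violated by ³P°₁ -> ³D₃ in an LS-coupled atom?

Parity must change: odd → even — satisfied.
ΔS = 0: S: 1 → 1 — satisfied.
ΔL = 0, ±1 (not L=0↔0): L: 1 → 2, ΔL = +1 — satisfied.
ΔJ = 0, ±1 (not J=0↔0): J: 1 → 3, ΔJ = +2 — violated.

the ΔJ = 0, ±1 rule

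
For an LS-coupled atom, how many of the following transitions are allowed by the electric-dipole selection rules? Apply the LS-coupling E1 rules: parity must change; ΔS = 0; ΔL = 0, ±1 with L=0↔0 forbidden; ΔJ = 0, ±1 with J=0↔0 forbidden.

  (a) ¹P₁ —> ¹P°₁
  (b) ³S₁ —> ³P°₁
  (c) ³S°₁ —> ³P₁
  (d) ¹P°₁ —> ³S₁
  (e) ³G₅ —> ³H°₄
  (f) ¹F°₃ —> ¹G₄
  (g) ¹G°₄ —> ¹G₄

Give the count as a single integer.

6

(a) allowed
(b) allowed
(c) allowed
(d) forbidden (ΔS fails)
(e) allowed
(f) allowed
(g) allowed
Total allowed: 6 of 7.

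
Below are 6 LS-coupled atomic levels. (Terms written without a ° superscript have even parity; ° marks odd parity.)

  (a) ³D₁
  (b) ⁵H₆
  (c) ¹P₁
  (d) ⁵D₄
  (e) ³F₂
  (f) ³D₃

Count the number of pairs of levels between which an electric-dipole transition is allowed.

0

(a)–(b): forbidden (parity, ΔS, ΔL, ΔJ).
(a)–(c): forbidden (parity, ΔS).
(a)–(d): forbidden (parity, ΔS, ΔJ).
(a)–(e): forbidden (parity).
(a)–(f): forbidden (parity, ΔJ).
(b)–(c): forbidden (parity, ΔS, ΔL, ΔJ).
(b)–(d): forbidden (parity, ΔL, ΔJ).
(b)–(e): forbidden (parity, ΔS, ΔL, ΔJ).
(b)–(f): forbidden (parity, ΔS, ΔL, ΔJ).
(c)–(d): forbidden (parity, ΔS, ΔJ).
(c)–(e): forbidden (parity, ΔS, ΔL).
(c)–(f): forbidden (parity, ΔS, ΔJ).
(d)–(e): forbidden (parity, ΔS, ΔJ).
(d)–(f): forbidden (parity, ΔS).
(e)–(f): forbidden (parity).
Allowed pairs: 0 of 15.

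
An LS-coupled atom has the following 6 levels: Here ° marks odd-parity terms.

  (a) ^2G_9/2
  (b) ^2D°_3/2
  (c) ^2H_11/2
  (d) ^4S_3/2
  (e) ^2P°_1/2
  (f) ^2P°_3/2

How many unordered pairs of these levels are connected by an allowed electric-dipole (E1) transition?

0

(a)–(b): forbidden (ΔL, ΔJ).
(a)–(c): forbidden (parity).
(a)–(d): forbidden (parity, ΔS, ΔL, ΔJ).
(a)–(e): forbidden (ΔL, ΔJ).
(a)–(f): forbidden (ΔL, ΔJ).
(b)–(c): forbidden (ΔL, ΔJ).
(b)–(d): forbidden (ΔS, ΔL).
(b)–(e): forbidden (parity).
(b)–(f): forbidden (parity).
(c)–(d): forbidden (parity, ΔS, ΔL, ΔJ).
(c)–(e): forbidden (ΔL, ΔJ).
(c)–(f): forbidden (ΔL, ΔJ).
(d)–(e): forbidden (ΔS).
(d)–(f): forbidden (ΔS).
(e)–(f): forbidden (parity).
Allowed pairs: 0 of 15.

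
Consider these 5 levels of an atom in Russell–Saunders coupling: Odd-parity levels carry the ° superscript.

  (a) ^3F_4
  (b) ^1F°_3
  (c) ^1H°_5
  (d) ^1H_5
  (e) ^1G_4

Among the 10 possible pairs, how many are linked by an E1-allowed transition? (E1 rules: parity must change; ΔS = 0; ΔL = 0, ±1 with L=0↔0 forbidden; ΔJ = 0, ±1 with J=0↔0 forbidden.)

3

(a)–(b): forbidden (ΔS).
(a)–(c): forbidden (ΔS, ΔL).
(a)–(d): forbidden (parity, ΔS, ΔL).
(a)–(e): forbidden (parity, ΔS).
(b)–(c): forbidden (parity, ΔL, ΔJ).
(b)–(d): forbidden (ΔL, ΔJ).
(b)–(e): allowed.
(c)–(d): allowed.
(c)–(e): allowed.
(d)–(e): forbidden (parity).
Allowed pairs: 3 of 10.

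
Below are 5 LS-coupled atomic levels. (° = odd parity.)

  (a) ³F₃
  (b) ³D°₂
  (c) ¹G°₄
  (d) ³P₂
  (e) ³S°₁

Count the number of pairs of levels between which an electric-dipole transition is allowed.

3

(a)–(b): allowed.
(a)–(c): forbidden (ΔS).
(a)–(d): forbidden (parity, ΔL).
(a)–(e): forbidden (ΔL, ΔJ).
(b)–(c): forbidden (parity, ΔS, ΔL, ΔJ).
(b)–(d): allowed.
(b)–(e): forbidden (parity, ΔL).
(c)–(d): forbidden (ΔS, ΔL, ΔJ).
(c)–(e): forbidden (parity, ΔS, ΔL, ΔJ).
(d)–(e): allowed.
Allowed pairs: 3 of 10.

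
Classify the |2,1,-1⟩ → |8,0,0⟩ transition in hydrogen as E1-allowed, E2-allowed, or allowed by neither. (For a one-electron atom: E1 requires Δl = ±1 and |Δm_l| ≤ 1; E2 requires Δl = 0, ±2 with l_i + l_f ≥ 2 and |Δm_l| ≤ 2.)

Δl = 0 − 1 = -1; l_i + l_f = 1.
Δm_l = +1.
E1 (Δl = ±1, |Δm_l| ≤ 1): satisfied.
E2 (Δl = 0,±2, l_i+l_f ≥ 2, |Δm_l| ≤ 2): not satisfied.

E1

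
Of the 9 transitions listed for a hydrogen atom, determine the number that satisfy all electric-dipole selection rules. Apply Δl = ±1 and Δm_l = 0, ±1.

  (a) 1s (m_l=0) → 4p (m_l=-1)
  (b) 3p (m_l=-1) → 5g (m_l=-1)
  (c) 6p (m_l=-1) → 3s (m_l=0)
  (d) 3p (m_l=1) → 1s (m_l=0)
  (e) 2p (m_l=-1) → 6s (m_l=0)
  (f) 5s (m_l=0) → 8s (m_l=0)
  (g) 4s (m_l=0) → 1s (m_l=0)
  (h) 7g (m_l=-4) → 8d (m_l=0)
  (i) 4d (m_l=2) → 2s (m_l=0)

(a) allowed
(b) forbidden — Δl = +3 (E1 requires Δl = ±1)
(c) allowed
(d) allowed
(e) allowed
(f) forbidden — Δl = +0 (E1 requires Δl = ±1)
(g) forbidden — Δl = +0 (E1 requires Δl = ±1)
(h) forbidden — Δl = -2 (E1 requires Δl = ±1); Δm_l = +4 (E1 requires Δm_l = 0, ±1)
(i) forbidden — Δl = -2 (E1 requires Δl = ±1); Δm_l = -2 (E1 requires Δm_l = 0, ±1)
Total allowed: 4 of 9.

4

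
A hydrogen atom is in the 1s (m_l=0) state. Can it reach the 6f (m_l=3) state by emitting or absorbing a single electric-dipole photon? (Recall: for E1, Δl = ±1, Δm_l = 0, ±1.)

forbidden

Initial l = 0, final l = 3, so Δl = +3. E1 requires Δl = ±1: fails.
m_l: 0 → 3 (Δm_l = +3). |Δm_l| ≤ 1 fails.
The transition is electric-dipole forbidden.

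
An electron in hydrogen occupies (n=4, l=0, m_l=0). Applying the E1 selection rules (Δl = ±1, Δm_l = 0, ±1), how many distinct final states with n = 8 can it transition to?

3

E1 requires Δl = ±1, so l_f ∈ {-1, 1}; with 0 ≤ l_f ≤ n_f−1 = 7, the allowed l_f values are {1}.
For l_f = 1: m_f ∈ {m_i−1, m_i, m_i+1} ∩ [−1, 1] = {-1, 0, 1} → 3 states.
Total: 3.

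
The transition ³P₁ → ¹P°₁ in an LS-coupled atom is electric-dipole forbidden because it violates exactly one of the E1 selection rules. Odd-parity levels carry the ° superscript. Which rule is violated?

the ΔS = 0 rule

Initial level: S=1, L=1, J=1, parity even. Final level: S=0, L=1, J=1, parity odd.
Parity must change: even → odd — ok.
ΔS = 0: S: 1 → 0 — fails.
ΔL = 0, ±1 (not L=0↔0): L: 1 → 1, ΔL = +0 — ok.
ΔJ = 0, ±1 (not J=0↔0): J: 1 → 1, ΔJ = +0 — ok.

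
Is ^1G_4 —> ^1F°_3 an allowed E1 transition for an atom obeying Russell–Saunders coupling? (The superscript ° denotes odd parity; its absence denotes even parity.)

allowed

Parity must change: even → odd — ok.
ΔL = 0, ±1 (not L=0↔0): L: 4 → 3, ΔL = -1 — ok.
ΔS = 0: S: 0 → 0 — ok.
ΔJ = 0, ±1 (not J=0↔0): J: 4 → 3, ΔJ = -1 — ok.
All four E1 rules are satisfied.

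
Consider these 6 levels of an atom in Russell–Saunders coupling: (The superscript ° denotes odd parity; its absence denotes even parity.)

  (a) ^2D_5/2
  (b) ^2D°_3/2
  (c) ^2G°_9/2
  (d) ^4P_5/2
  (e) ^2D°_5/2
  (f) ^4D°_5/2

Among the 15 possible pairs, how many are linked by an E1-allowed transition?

3

(a)–(b): allowed.
(a)–(c): forbidden (ΔL, ΔJ).
(a)–(d): forbidden (parity, ΔS).
(a)–(e): allowed.
(a)–(f): forbidden (ΔS).
(b)–(c): forbidden (parity, ΔL, ΔJ).
(b)–(d): forbidden (ΔS).
(b)–(e): forbidden (parity).
(b)–(f): forbidden (parity, ΔS).
(c)–(d): forbidden (ΔS, ΔL, ΔJ).
(c)–(e): forbidden (parity, ΔL, ΔJ).
(c)–(f): forbidden (parity, ΔS, ΔL, ΔJ).
(d)–(e): forbidden (ΔS).
(d)–(f): allowed.
(e)–(f): forbidden (parity, ΔS).
Allowed pairs: 3 of 15.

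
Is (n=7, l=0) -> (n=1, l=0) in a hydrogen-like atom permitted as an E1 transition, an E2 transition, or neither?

neither

Δl = 0 − 0 = +0; l_i + l_f = 0.
E1 (Δl = ±1): not satisfied.
E2 (Δl = 0,±2, l_i+l_f ≥ 2): not satisfied.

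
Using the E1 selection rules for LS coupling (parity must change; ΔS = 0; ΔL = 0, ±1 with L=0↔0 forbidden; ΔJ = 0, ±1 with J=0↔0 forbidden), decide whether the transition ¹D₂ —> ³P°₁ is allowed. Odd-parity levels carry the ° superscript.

Parity must change: even → odd — ✓.
ΔL = 0, ±1 (not L=0↔0): L: 2 → 1, ΔL = -1 — ✓.
ΔS = 0: S: 0 → 1 — ✗.
ΔJ = 0, ±1 (not J=0↔0): J: 2 → 1, ΔJ = -1 — ✓.
Rule(s) violated: ΔS.

forbidden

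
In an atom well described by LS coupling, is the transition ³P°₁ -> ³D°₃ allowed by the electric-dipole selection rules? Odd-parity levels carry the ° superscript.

Parity must change: odd → odd — fails.
ΔS = 0: S: 1 → 1 — ok.
ΔL = 0, ±1 (not L=0↔0): L: 1 → 2, ΔL = +1 — ok.
ΔJ = 0, ±1 (not J=0↔0): J: 1 → 3, ΔJ = +2 — fails.
Rule(s) violated: parity, ΔJ.

forbidden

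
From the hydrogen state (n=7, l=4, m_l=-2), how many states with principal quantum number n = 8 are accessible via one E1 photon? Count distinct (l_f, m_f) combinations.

6

E1 requires Δl = ±1, so l_f ∈ {3, 5}; with 0 ≤ l_f ≤ n_f−1 = 7, the allowed l_f values are {3, 5}.
For l_f = 3: m_f ∈ {m_i−1, m_i, m_i+1} ∩ [−3, 3] = {-3, -2, -1} → 3 states.
For l_f = 5: m_f ∈ {m_i−1, m_i, m_i+1} ∩ [−5, 5] = {-3, -2, -1} → 3 states.
Total: 6.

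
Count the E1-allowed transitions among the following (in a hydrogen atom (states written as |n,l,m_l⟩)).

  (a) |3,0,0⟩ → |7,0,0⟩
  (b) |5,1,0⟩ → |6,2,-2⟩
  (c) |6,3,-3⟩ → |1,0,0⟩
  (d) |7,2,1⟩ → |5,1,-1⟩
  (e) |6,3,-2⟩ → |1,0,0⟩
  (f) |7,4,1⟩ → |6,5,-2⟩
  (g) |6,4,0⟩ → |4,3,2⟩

0

(a) forbidden — Δl = +0 (E1 requires Δl = ±1)
(b) forbidden — Δm_l = -2 (E1 requires Δm_l = 0, ±1)
(c) forbidden — Δl = -3 (E1 requires Δl = ±1); Δm_l = +3 (E1 requires Δm_l = 0, ±1)
(d) forbidden — Δm_l = -2 (E1 requires Δm_l = 0, ±1)
(e) forbidden — Δl = -3 (E1 requires Δl = ±1); Δm_l = +2 (E1 requires Δm_l = 0, ±1)
(f) forbidden — Δm_l = -3 (E1 requires Δm_l = 0, ±1)
(g) forbidden — Δm_l = +2 (E1 requires Δm_l = 0, ±1)
Total allowed: 0 of 7.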